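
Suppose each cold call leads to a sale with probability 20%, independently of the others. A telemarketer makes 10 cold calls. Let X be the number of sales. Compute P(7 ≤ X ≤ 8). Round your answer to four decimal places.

0.0009

X ~ Binomial(10, 0.20); P(7 ≤ X ≤ 8) = Σ C(10,k) p^k (1−p)^(10−k) over k:
  k=7: C(10,7)·0.20^7·0.80^3 = 0.000786
  k=8: C(10,8)·0.20^8·0.80^2 = 0.000074
Total = 0.000860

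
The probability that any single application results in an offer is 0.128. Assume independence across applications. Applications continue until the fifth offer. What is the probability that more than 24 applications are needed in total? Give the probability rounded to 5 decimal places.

Needing more than 24 applications ⇔ fewer than 5 successes in the first 24. With X ~ Binomial(24, 0.128), P(Y > 24) = P(X ≤ 4).
  k=0: C(24,0)·0.128^0·0.872^24 = 0.0373590
  k=1: C(24,1)·0.128^1·0.872^23 = 0.1316135
  k=2: C(24,2)·0.128^2·0.872^22 = 0.2221732
  k=3: C(24,3)·0.128^3·0.872^21 = 0.2391589
  k=4: C(24,4)·0.128^4·0.872^20 = 0.1843060
P(X ≤ 4) = 0.8146106

0.81461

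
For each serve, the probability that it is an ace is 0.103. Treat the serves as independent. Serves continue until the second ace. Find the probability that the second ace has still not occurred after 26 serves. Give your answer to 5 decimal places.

0.23610

Needing more than 26 serves ⇔ fewer than 2 successes in the first 26. With X ~ Binomial(26, 0.103), P(Y > 26) = P(X ≤ 1).
  k=0: C(26,0)·0.103^0·0.897^26 = 0.0592384
  k=1: C(26,1)·0.103^1·0.897^25 = 0.1768568
P(X ≤ 1) = 0.2360952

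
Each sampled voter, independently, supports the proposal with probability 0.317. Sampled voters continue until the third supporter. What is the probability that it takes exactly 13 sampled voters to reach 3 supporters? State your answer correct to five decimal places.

0.04644

Y = trial on which the third success occurs; negative binomial, r=3, p=0.317.
P(Y=13) = C(12,2) · p^3 · (1−p)^10
= 66 · 0.031855 · 0.022091 = 0.0464439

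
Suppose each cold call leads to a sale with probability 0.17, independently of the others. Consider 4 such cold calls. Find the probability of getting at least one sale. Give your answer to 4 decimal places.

0.5254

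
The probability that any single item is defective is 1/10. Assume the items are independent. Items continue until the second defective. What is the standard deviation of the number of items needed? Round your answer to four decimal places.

13.4164

Y = total items until the second success; negative binomial with r=2, p=0.10.
SD(Y) = √[r(1−p)/p²] = √(180.000000) = 13.416408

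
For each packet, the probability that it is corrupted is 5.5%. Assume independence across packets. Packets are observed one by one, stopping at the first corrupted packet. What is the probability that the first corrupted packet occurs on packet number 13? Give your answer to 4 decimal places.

Geometric (trials to first success), p = 0.055.
P(Y = 13) = (1−p)^12 · p = 0.5072 · 0.055 = 0.027896

0.0279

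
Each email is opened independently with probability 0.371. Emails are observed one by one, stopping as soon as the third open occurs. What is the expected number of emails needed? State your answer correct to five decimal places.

Y = total emails until the third success; negative binomial with r=3, p=0.371.
E[Y] = r / p = 3 / 0.371 = 8.0862534

8.08625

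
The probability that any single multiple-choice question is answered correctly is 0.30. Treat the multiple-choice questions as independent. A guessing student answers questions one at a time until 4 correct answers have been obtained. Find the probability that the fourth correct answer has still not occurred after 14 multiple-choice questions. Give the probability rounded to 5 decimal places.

Needing more than 14 multiple-choice questions ⇔ fewer than 4 successes in the first 14. With X ~ Binomial(14, 0.30), P(Y > 14) = P(X ≤ 3).
  k=0: C(14,0)·0.30^0·0.70^14 = 0.0067822
  k=1: C(14,1)·0.30^1·0.70^13 = 0.0406934
  k=2: C(14,2)·0.30^2·0.70^12 = 0.1133601
  k=3: C(14,3)·0.30^3·0.70^11 = 0.1943317
P(X ≤ 3) = 0.3551674

0.35517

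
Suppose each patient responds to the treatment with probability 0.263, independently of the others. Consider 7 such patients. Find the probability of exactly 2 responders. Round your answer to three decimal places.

0.316

X ~ Binomial(n=7, p=0.263).
P(X=2) = C(7,2) · p^2 · (1−p)^5
= 21 · 0.069169 · 0.21744 = 0.31584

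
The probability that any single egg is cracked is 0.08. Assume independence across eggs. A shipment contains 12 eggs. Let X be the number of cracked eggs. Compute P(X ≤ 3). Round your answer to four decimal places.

X ~ Binomial(12, 0.08); P(X ≤ 3) = Σ C(12,k) p^k (1−p)^(12−k) over k:
  k=0: C(12,0)·0.08^0·0.92^12 = 0.367666
  k=1: C(12,1)·0.08^1·0.92^11 = 0.383652
  k=2: C(12,2)·0.08^2·0.92^10 = 0.183486
  k=3: C(12,3)·0.08^3·0.92^9 = 0.053184
Total = 0.987988

0.9880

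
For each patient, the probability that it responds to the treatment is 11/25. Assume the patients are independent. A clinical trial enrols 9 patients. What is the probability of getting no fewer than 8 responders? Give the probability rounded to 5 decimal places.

0.00770

X ~ Binomial(9, 0.44); P(X ≥ 8) = Σ C(9,k) p^k (1−p)^(9−k) over k:
  k=8: C(9,8)·0.44^8·0.56^1 = 0.0070803
  k=9: C(9,9)·0.44^9·0.56^0 = 0.0006181
Total = 0.0076984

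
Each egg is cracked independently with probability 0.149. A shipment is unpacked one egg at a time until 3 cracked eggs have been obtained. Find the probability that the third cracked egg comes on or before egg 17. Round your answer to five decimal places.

Finishing within 17 eggs ⇔ at least 3 successes in the first 17. With X ~ Binomial(17, 0.149), P(Y ≤ 17) = 1 − P(X ≤ 2).
  k=0: C(17,0)·0.149^0·0.851^17 = 0.0643876
  k=1: C(17,1)·0.149^1·0.851^16 = 0.1916497
  k=2: C(17,2)·0.149^2·0.851^15 = 0.2684447
1 − 0.5244821 = 0.4755179

0.47552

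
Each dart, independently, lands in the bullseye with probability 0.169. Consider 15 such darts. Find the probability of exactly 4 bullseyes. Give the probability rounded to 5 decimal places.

0.14531

X ~ Binomial(n=15, p=0.169).
P(X=4) = C(15,4) · p^4 · (1−p)^11
= 1365 · 0.00081573 · 0.1305 = 0.1453084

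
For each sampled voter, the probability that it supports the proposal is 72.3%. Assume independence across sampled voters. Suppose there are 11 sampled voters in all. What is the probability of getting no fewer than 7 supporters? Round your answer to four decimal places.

X ~ Binomial(11, 0.723); P(X ≥ 7) = Σ C(11,k) p^k (1−p)^(11−k) over k:
  k=7: C(11,7)·0.723^7·0.277^4 = 0.200632
  k=8: C(11,8)·0.723^8·0.277^3 = 0.261836
  k=9: C(11,9)·0.723^9·0.277^2 = 0.227807
  k=10: C(11,10)·0.723^10·0.277^1 = 0.118920
  k=11: C(11,11)·0.723^11·0.277^0 = 0.028218
Total = 0.837413

0.8374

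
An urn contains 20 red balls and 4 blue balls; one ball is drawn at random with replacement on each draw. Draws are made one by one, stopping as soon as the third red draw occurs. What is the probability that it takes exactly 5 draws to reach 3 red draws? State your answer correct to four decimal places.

0.0965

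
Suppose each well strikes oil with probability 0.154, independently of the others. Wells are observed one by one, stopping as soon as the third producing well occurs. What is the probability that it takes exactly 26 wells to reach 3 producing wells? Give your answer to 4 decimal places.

Y = trial on which the third success occurs; negative binomial, r=3, p=0.154.
P(Y=26) = C(25,2) · p^3 · (1−p)^23
= 300 · 0.0036523 · 0.021356 = 0.023399

0.0234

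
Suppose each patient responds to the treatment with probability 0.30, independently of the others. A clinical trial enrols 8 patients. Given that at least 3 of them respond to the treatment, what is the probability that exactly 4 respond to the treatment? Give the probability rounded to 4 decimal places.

0.3037

X ~ Binomial(8, 0.30). Want P(X=4 | X≥3) = P(X=4) / P(X≥3).
P(X=4) = C(8,4)·0.30^4·0.70^4 = 0.136137
P(X≥3) = 1 − 0.057648 − 0.197650 − 0.296475 = 0.448226
Ratio = 0.136137 / 0.448226 = 0.303723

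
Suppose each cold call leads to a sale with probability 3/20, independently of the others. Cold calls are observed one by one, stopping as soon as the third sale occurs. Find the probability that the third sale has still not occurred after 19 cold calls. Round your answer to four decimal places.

Needing more than 19 cold calls ⇔ fewer than 3 successes in the first 19. With X ~ Binomial(19, 0.15), P(Y > 19) = P(X ≤ 2).
  k=0: C(19,0)·0.15^0·0.85^19 = 0.045599
  k=1: C(19,1)·0.15^1·0.85^18 = 0.152892
  k=2: C(19,2)·0.15^2·0.85^17 = 0.242829
P(X ≤ 2) = 0.441321

0.4413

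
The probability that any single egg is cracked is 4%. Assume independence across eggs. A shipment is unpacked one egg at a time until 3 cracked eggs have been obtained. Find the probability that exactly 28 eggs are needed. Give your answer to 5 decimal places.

Y = trial on which the third success occurs; negative binomial, r=3, p=0.04.
P(Y=28) = C(27,2) · p^3 · (1−p)^25
= 351 · 6.4e-05 · 0.3604 = 0.0080960

0.00810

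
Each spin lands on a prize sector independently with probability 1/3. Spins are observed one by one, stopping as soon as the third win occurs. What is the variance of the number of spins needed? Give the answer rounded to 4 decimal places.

Y = total spins until the third success; negative binomial with r=3, p=0.333333.
Var(Y) = r(1−p)/p² = 3·0.666667 / 0.333333² = 18.000000

18.0000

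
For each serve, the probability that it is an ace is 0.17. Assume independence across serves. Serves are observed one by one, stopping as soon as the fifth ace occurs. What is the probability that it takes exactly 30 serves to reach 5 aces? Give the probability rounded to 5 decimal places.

Y = trial on which the fifth success occurs; negative binomial, r=5, p=0.17.
P(Y=30) = C(29,4) · p^5 · (1−p)^25
= 23751 · 0.00014199 · 0.0094831 = 0.0319800

0.03198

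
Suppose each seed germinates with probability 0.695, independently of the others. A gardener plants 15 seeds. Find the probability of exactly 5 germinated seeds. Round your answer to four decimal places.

X ~ Binomial(n=15, p=0.695).
P(X=5) = C(15,5) · p^5 · (1−p)^10
= 3003 · 0.16215 · 6.9662e-06 = 0.003392

0.0034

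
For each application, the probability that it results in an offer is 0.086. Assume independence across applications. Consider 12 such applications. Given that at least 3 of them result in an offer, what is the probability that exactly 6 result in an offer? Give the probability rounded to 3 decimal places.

X ~ Binomial(12, 0.086). Want P(X=6 | X≥3) = P(X=6) / P(X≥3).
P(X=6) = C(12,6)·0.086^6·0.914^6 = 0.00022
P(X≥3) = 1 − 0.33990 − 0.38378 − 0.19861 = 0.07770
Ratio = 0.00022 / 0.07770 = 0.00280

0.003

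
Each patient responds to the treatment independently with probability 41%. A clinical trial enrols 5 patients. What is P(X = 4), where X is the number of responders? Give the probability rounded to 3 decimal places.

0.083

X ~ Binomial(n=5, p=0.41).
P(X=4) = C(5,4) · p^4 · (1−p)^1
= 5 · 0.028258 · 0.59 = 0.08336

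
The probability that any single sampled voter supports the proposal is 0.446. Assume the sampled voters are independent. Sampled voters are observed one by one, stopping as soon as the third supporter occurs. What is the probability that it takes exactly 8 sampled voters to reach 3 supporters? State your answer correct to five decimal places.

0.09722

Y = trial on which the third success occurs; negative binomial, r=3, p=0.446.
P(Y=8) = C(7,2) · p^3 · (1−p)^5
= 21 · 0.088717 · 0.052185 = 0.0972238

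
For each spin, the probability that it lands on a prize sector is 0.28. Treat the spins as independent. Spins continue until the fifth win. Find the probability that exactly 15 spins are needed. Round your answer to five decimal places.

0.06450

Y = trial on which the fifth success occurs; negative binomial, r=5, p=0.28.
P(Y=15) = C(14,4) · p^5 · (1−p)^10
= 1001 · 0.001721 · 0.037439 = 0.0644984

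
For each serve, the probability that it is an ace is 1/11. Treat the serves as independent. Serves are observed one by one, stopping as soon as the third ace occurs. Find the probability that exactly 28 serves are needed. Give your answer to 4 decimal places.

0.0243

Y = trial on which the third success occurs; negative binomial, r=3, p=0.090909.
P(Y=28) = C(27,2) · p^3 · (1−p)^25
= 351 · 0.00075131 · 0.092296 = 0.024340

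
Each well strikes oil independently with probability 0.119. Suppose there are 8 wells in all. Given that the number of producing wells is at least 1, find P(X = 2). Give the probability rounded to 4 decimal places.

0.2910

X ~ Binomial(8, 0.119). Want P(X=2 | X≥1) = P(X=2) / P(X≥1).
P(X=2) = C(8,2)·0.119^2·0.881^6 = 0.185399
P(X≥1) = 1 − 0.362917 = 0.637083
Ratio = 0.185399 / 0.637083 = 0.291012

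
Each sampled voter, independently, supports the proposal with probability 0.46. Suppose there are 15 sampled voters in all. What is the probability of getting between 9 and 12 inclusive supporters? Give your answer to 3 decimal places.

X ~ Binomial(15, 0.46); P(9 ≤ X ≤ 12) = Σ C(15,k) p^k (1−p)^(15−k) over k:
  k=9: C(15,9)·0.46^9·0.54^6 = 0.11444
  k=10: C(15,10)·0.46^10·0.54^5 = 0.05849
  k=11: C(15,11)·0.46^11·0.54^4 = 0.02265
  k=12: C(15,12)·0.46^12·0.54^3 = 0.00643
Total = 0.20202

0.202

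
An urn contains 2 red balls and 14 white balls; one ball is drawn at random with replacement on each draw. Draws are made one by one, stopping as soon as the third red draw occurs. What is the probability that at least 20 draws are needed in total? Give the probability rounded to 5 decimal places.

0.56981

Needing more than 19 draws ⇔ fewer than 3 successes in the first 19. With X ~ Binomial(19, 0.125), P(Y > 19) = P(X ≤ 2).
  k=0: C(19,0)·0.125^0·0.875^19 = 0.0790957
  k=1: C(19,1)·0.125^1·0.875^18 = 0.2146884
  k=2: C(19,2)·0.125^2·0.875^17 = 0.2760279
P(X ≤ 2) = 0.5698121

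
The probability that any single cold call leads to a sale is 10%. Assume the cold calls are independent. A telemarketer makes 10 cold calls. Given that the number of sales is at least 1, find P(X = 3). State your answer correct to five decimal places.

X ~ Binomial(10, 0.10). Want P(X=3 | X≥1) = P(X=3) / P(X≥1).
P(X=3) = C(10,3)·0.10^3·0.90^7 = 0.0573956
P(X≥1) = 1 − 0.3486784 = 0.6513216
Ratio = 0.0573956 / 0.6513216 = 0.0881218

0.08812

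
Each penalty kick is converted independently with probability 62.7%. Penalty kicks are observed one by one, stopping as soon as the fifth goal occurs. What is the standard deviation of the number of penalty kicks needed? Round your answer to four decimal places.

Y = total penalty kicks until the fifth success; negative binomial with r=5, p=0.627.
SD(Y) = √[r(1−p)/p²] = √(4.743990) = 2.178070

2.1781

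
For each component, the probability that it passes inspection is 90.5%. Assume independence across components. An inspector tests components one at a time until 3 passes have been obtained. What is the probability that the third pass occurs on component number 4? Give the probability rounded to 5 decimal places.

Y = trial on which the third success occurs; negative binomial, r=3, p=0.905.
P(Y=4) = C(3,2) · p^3 · (1−p)^1
= 3 · 0.74122 · 0.095 = 0.2112470

0.21125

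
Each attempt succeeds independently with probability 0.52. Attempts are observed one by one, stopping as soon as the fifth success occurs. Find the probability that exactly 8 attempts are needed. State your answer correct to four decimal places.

0.1472

Y = trial on which the fifth success occurs; negative binomial, r=5, p=0.52.
P(Y=8) = C(7,4) · p^5 · (1−p)^3
= 35 · 0.03802 · 0.11059 = 0.147166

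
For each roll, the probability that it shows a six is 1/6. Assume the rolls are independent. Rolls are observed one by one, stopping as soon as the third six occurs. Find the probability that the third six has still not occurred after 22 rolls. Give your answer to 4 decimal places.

0.2652

Needing more than 22 rolls ⇔ fewer than 3 successes in the first 22. With X ~ Binomial(22, 0.166667), P(Y > 22) = P(X ≤ 2).
  k=0: C(22,0)·0.166667^0·0.833333^22 = 0.018114
  k=1: C(22,1)·0.166667^1·0.833333^21 = 0.079701
  k=2: C(22,2)·0.166667^2·0.833333^20 = 0.167373
P(X ≤ 2) = 0.265188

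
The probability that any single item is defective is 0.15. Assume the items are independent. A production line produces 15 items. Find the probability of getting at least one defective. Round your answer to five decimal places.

0.91265

P(at least one) = 1 − P(none) = 1 − (1 − 0.15)^15
= 1 − 0.0873542 = 0.9126458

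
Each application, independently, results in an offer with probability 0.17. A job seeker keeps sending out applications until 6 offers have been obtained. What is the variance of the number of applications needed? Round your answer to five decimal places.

Y = total applications until the sixth success; negative binomial with r=6, p=0.17.
Var(Y) = r(1−p)/p² = 6·0.83 / 0.17² = 172.3183391

172.31834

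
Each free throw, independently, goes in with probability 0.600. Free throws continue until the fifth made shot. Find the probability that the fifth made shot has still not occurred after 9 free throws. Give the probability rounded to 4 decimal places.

Needing more than 9 free throws ⇔ fewer than 5 successes in the first 9. With X ~ Binomial(9, 0.60), P(Y > 9) = P(X ≤ 4).
  k=0: C(9,0)·0.60^0·0.40^9 = 0.000262
  k=1: C(9,1)·0.60^1·0.40^8 = 0.003539
  k=2: C(9,2)·0.60^2·0.40^7 = 0.021234
  k=3: C(9,3)·0.60^3·0.40^6 = 0.074318
  k=4: C(9,4)·0.60^4·0.40^5 = 0.167215
P(X ≤ 4) = 0.266568

0.2666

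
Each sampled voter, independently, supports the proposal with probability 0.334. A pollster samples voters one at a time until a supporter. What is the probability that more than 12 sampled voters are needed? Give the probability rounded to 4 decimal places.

Y = number of sampled voters to the first success; geometric, p = 0.334.
P(Y > 12) = P(first 12 all fail) = (1−p)^12 = 0.007615

0.0076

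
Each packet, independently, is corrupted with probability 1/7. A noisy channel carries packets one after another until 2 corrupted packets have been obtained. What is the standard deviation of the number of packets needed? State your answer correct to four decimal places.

Y = total packets until the second success; negative binomial with r=2, p=0.142857.
SD(Y) = √[r(1−p)/p²] = √(84.000000) = 9.165151

9.1652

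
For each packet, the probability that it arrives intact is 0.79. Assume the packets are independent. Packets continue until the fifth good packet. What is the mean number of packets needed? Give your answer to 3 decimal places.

Y = total packets until the fifth success; negative binomial with r=5, p=0.79.
E[Y] = r / p = 5 / 0.79 = 6.32911

6.329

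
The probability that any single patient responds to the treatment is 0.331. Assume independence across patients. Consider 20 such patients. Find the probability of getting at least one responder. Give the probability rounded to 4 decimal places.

0.9997

P(at least one) = 1 − P(none) = 1 − (1 − 0.331)^20
= 1 − 0.000322 = 0.999678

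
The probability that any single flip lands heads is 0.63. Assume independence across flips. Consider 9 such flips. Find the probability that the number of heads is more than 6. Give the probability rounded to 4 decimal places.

0.2924

X ~ Binomial(9, 0.63); P(X ≥ 7) = Σ C(9,k) p^k (1−p)^(9−k) over k:
  k=7: C(9,7)·0.63^7·0.37^2 = 0.194129
  k=8: C(9,8)·0.63^8·0.37^1 = 0.082636
  k=9: C(9,9)·0.63^9·0.37^0 = 0.015634
Total = 0.292398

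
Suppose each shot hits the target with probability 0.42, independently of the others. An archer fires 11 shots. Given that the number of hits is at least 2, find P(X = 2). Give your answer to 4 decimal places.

X ~ Binomial(11, 0.42). Want P(X=2 | X≥2) = P(X=2) / P(X≥2).
P(X=2) = C(11,2)·0.42^2·0.58^9 = 0.072063
P(X≥2) = 1 − 0.002499 − 0.019903 = 0.977598
Ratio = 0.072063 / 0.977598 = 0.073714

0.0737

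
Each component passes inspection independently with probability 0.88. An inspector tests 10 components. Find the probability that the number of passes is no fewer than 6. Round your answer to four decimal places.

X ~ Binomial(10, 0.88); P(X ≥ 6) = Σ C(10,k) p^k (1−p)^(10−k) over k:
  k=6: C(10,6)·0.88^6·0.12^4 = 0.020223
  k=7: C(10,7)·0.88^7·0.12^3 = 0.084743
  k=8: C(10,8)·0.88^8·0.12^2 = 0.233043
  k=9: C(10,9)·0.88^9·0.12^1 = 0.379774
  k=10: C(10,10)·0.88^10·0.12^0 = 0.278501
Total = 0.996284

0.9963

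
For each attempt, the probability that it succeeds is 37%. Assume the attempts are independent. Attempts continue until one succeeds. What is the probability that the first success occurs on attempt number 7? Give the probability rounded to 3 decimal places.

0.023

Geometric (trials to first success), p = 0.37.
P(Y = 7) = (1−p)^6 · p = 0.062524 · 0.37 = 0.02313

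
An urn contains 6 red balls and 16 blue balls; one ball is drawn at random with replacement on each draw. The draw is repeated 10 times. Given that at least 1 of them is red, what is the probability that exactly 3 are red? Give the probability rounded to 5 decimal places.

0.27328

X ~ Binomial(10, 0.272727). Want P(X=3 | X≥1) = P(X=3) / P(X≥1).
P(X=3) = C(10,3)·0.272727^3·0.727273^7 = 0.2619679
P(X≥1) = 1 − 0.0413974 = 0.9586026
Ratio = 0.2619679 / 0.9586026 = 0.2732810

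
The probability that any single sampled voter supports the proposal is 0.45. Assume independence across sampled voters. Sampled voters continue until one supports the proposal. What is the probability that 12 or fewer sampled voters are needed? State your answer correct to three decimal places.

Y = number of sampled voters to the first success; geometric, p = 0.45.
P(Y ≤ 12) = 1 − (1−p)^12 = 1 − 0.00077 = 0.99923

0.999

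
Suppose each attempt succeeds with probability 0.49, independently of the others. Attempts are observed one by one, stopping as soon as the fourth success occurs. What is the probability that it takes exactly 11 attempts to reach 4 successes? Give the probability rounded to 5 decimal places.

0.06208

Y = trial on which the fourth success occurs; negative binomial, r=4, p=0.49.
P(Y=11) = C(10,3) · p^4 · (1−p)^7
= 120 · 0.057648 · 0.0089741 = 0.0620807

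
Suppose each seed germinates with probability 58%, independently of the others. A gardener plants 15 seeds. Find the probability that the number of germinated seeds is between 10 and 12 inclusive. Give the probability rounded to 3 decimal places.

X ~ Binomial(15, 0.58); P(10 ≤ X ≤ 12) = Σ C(15,k) p^k (1−p)^(15−k) over k:
  k=10: C(15,10)·0.58^10·0.42^5 = 0.16908
  k=11: C(15,11)·0.58^11·0.42^4 = 0.10613
  k=12: C(15,12)·0.58^12·0.42^3 = 0.04885
Total = 0.32406

0.324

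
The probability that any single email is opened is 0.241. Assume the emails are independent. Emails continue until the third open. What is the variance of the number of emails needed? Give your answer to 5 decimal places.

39.20387

Y = total emails until the third success; negative binomial with r=3, p=0.241.
Var(Y) = r(1−p)/p² = 3·0.759 / 0.241² = 39.2038705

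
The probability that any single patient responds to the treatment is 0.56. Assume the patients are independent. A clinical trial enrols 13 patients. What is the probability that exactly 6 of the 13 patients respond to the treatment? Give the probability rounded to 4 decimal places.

X ~ Binomial(n=13, p=0.56).
P(X=6) = C(13,6) · p^6 · (1−p)^7
= 1716 · 0.030841 · 0.0031928 = 0.168972

0.1690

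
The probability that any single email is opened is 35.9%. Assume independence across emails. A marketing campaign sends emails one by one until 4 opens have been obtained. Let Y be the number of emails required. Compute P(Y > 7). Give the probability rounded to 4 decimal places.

Needing more than 7 emails ⇔ fewer than 4 successes in the first 7. With X ~ Binomial(7, 0.359), P(Y > 7) = P(X ≤ 3).
  k=0: C(7,0)·0.359^0·0.641^7 = 0.044464
  k=1: C(7,1)·0.359^1·0.641^6 = 0.174317
  k=2: C(7,2)·0.359^2·0.641^5 = 0.292886
  k=3: C(7,3)·0.359^3·0.641^4 = 0.273391
P(X ≤ 3) = 0.785058

0.7851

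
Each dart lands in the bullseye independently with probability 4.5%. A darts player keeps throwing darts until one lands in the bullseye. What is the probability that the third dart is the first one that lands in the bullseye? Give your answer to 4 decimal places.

0.0410

Geometric (trials to first success), p = 0.045.
P(Y = 3) = (1−p)^2 · p = 0.91202 · 0.045 = 0.041041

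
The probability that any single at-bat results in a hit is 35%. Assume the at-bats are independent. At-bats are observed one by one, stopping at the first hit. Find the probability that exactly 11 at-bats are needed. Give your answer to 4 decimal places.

0.0047

Geometric (trials to first success), p = 0.35.
P(Y = 11) = (1−p)^10 · p = 0.013463 · 0.35 = 0.004712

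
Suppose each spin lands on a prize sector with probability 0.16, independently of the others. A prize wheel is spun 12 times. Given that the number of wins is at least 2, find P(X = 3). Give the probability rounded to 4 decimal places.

0.3156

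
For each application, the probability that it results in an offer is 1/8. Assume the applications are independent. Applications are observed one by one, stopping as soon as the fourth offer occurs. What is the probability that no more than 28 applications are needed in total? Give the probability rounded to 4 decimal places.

0.4705

Finishing within 28 applications ⇔ at least 4 successes in the first 28. With X ~ Binomial(28, 0.125), P(Y ≤ 28) = 1 − P(X ≤ 3).
  k=0: C(28,0)·0.125^0·0.875^28 = 0.023781
  k=1: C(28,1)·0.125^1·0.875^27 = 0.095123
  k=2: C(28,2)·0.125^2·0.875^26 = 0.183451
  k=3: C(28,3)·0.125^3·0.875^25 = 0.227130
1 − 0.529486 = 0.470514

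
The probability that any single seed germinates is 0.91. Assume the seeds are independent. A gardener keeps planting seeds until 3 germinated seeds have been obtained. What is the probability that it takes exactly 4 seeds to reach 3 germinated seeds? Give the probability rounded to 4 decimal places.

Y = trial on which the third success occurs; negative binomial, r=3, p=0.91.
P(Y=4) = C(3,2) · p^3 · (1−p)^1
= 3 · 0.75357 · 0.09 = 0.203464

0.2035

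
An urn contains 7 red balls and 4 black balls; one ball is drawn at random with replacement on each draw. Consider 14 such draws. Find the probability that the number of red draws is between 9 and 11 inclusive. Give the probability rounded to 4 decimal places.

X ~ Binomial(14, 0.636364); P(9 ≤ X ≤ 11) = Σ C(14,k) p^k (1−p)^(14−k) over k:
  k=9: C(14,9)·0.636364^9·0.363636^5 = 0.217846
  k=10: C(14,10)·0.636364^10·0.363636^4 = 0.190615
  k=11: C(14,11)·0.636364^11·0.363636^3 = 0.121300
Total = 0.529761

0.5298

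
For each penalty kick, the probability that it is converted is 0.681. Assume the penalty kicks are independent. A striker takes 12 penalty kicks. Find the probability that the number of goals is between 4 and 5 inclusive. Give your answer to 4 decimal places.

0.0504

X ~ Binomial(12, 0.681); P(4 ≤ X ≤ 5) = Σ C(12,k) p^k (1−p)^(12−k) over k:
  k=4: C(12,4)·0.681^4·0.319^8 = 0.011416
  k=5: C(12,5)·0.681^5·0.319^7 = 0.038994
Total = 0.050410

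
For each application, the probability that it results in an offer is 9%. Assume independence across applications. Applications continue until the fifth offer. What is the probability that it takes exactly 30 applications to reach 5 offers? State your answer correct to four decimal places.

0.0133

Y = trial on which the fifth success occurs; negative binomial, r=5, p=0.09.
P(Y=30) = C(29,4) · p^5 · (1−p)^25
= 23751 · 5.9049e-06 · 0.094631 = 0.013272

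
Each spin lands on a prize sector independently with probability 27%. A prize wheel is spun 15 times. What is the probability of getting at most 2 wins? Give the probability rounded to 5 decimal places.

0.18631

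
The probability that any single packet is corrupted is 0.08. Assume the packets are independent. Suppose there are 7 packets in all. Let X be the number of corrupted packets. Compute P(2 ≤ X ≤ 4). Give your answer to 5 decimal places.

X ~ Binomial(7, 0.08); P(2 ≤ X ≤ 4) = Σ C(7,k) p^k (1−p)^(7−k) over k:
  k=2: C(7,2)·0.08^2·0.92^5 = 0.0885806
  k=3: C(7,3)·0.08^3·0.92^4 = 0.0128378
  k=4: C(7,4)·0.08^4·0.92^3 = 0.0011163
Total = 0.1025346

0.10253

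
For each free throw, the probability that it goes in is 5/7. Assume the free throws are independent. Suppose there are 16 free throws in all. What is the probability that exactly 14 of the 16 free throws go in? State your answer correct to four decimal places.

X ~ Binomial(n=16, p=0.714286).
P(X=14) = C(16,14) · p^14 · (1−p)^2
= 120 · 0.0089993 · 0.081633 = 0.088156

0.0882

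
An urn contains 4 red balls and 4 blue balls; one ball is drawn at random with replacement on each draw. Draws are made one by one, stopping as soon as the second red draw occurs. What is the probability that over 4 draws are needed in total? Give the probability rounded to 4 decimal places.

0.3125

Needing more than 4 draws ⇔ fewer than 2 successes in the first 4. With X ~ Binomial(4, 0.50), P(Y > 4) = P(X ≤ 1).
  k=0: C(4,0)·0.50^0·0.50^4 = 0.062500
  k=1: C(4,1)·0.50^1·0.50^3 = 0.250000
P(X ≤ 1) = 0.312500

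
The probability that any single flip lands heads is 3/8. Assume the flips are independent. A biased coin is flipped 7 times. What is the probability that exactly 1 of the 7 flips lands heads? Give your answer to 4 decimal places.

0.1565

X ~ Binomial(n=7, p=0.375).
P(X=1) = C(7,1) · p^1 · (1−p)^6
= 7 · 0.375 · 0.059605 = 0.156462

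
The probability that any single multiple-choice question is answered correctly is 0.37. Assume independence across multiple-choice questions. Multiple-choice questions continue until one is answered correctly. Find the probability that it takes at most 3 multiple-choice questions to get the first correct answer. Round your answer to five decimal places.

Y = number of multiple-choice questions to the first success; geometric, p = 0.37.
P(Y ≤ 3) = 1 − (1−p)^3 = 1 − 0.2500470 = 0.7499530

0.74995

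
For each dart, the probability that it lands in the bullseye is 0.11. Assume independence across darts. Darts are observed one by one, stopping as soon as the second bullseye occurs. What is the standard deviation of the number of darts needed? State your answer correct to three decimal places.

Y = total darts until the second success; negative binomial with r=2, p=0.11.
SD(Y) = √[r(1−p)/p²] = √(147.10744) = 12.12879

12.129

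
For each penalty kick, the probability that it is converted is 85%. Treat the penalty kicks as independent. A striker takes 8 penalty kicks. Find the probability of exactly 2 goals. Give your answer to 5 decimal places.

0.00023

X ~ Binomial(n=8, p=0.85).
P(X=2) = C(8,2) · p^2 · (1−p)^6
= 28 · 0.7225 · 1.1391e-05 = 0.0002304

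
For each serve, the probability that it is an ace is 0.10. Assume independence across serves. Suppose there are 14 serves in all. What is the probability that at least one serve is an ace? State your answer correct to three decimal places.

0.771

P(at least one) = 1 − P(none) = 1 − (1 − 0.10)^14
= 1 − 0.22877 = 0.77123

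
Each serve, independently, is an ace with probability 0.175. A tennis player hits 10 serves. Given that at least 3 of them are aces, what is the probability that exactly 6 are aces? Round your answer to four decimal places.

0.0113

X ~ Binomial(10, 0.175). Want P(X=6 | X≥3) = P(X=6) / P(X≥3).
P(X=6) = C(10,6)·0.175^6·0.825^4 = 0.002794
P(X≥3) = 1 − 0.146063 − 0.309830 − 0.295747 = 0.248360
Ratio = 0.002794 / 0.248360 = 0.011251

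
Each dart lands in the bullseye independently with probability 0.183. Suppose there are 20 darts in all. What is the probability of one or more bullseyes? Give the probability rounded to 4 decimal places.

0.9824

P(at least one) = 1 − P(none) = 1 − (1 − 0.183)^20
= 1 − 0.017557 = 0.982443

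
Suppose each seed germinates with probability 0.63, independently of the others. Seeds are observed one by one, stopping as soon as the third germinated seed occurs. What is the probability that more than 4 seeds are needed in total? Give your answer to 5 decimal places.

Needing more than 4 seeds ⇔ fewer than 3 successes in the first 4. With X ~ Binomial(4, 0.63), P(Y > 4) = P(X ≤ 2).
  k=0: C(4,0)·0.63^0·0.37^4 = 0.0187416
  k=1: C(4,1)·0.63^1·0.37^3 = 0.1276456
  k=2: C(4,2)·0.63^2·0.37^2 = 0.3260137
P(X ≤ 2) = 0.4724008

0.47240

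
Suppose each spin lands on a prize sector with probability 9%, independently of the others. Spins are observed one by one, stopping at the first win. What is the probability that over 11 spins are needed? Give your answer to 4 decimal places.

0.3544

Y = number of spins to the first success; geometric, p = 0.09.
P(Y > 11) = P(first 11 all fail) = (1−p)^11 = 0.354369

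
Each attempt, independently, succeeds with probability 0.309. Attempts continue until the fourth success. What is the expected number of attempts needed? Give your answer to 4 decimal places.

Y = total attempts until the fourth success; negative binomial with r=4, p=0.309.
E[Y] = r / p = 4 / 0.309 = 12.944984

12.9450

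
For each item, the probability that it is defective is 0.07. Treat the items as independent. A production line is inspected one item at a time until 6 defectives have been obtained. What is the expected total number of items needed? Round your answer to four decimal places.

85.7143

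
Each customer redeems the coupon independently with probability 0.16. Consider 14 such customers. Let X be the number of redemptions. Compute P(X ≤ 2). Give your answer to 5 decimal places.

0.60678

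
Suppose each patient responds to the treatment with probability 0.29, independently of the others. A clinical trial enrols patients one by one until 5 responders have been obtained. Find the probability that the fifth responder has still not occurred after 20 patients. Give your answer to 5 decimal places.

Needing more than 20 patients ⇔ fewer than 5 successes in the first 20. With X ~ Binomial(20, 0.29), P(Y > 20) = P(X ≤ 4).
  k=0: C(20,0)·0.29^0·0.71^20 = 0.0010597
  k=1: C(20,1)·0.29^1·0.71^19 = 0.0086564
  k=2: C(20,2)·0.29^2·0.71^18 = 0.0335892
  k=3: C(20,3)·0.29^3·0.71^17 = 0.0823172
  k=4: C(20,4)·0.29^4·0.71^16 = 0.1428958
P(X ≤ 4) = 0.2685183

0.26852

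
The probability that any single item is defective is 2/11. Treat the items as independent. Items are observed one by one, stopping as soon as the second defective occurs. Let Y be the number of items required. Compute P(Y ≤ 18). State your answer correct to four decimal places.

Finishing within 18 items ⇔ at least 2 successes in the first 18. With X ~ Binomial(18, 0.181818), P(Y ≤ 18) = 1 − P(X ≤ 1).
  k=0: C(18,0)·0.181818^0·0.818182^18 = 0.026996
  k=1: C(18,1)·0.181818^1·0.818182^17 = 0.107983
1 − 0.134979 = 0.865021

0.8650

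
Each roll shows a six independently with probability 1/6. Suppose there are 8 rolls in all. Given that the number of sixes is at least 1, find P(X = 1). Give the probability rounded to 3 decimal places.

0.485

X ~ Binomial(8, 0.166667). Want P(X=1 | X≥1) = P(X=1) / P(X≥1).
P(X=1) = C(8,1)·0.166667^1·0.833333^7 = 0.37211
P(X≥1) = 1 − 0.23257 = 0.76743
Ratio = 0.37211 / 0.76743 = 0.48488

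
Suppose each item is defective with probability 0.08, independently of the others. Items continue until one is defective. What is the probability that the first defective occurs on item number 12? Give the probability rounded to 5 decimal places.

0.03197

Geometric (trials to first success), p = 0.08.
P(Y = 12) = (1−p)^11 · p = 0.39964 · 0.08 = 0.0319710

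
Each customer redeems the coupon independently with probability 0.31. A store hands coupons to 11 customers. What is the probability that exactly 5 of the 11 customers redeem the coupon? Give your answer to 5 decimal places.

X ~ Binomial(n=11, p=0.31).
P(X=5) = C(11,5) · p^5 · (1−p)^6
= 462 · 0.0028629 · 0.10792 = 0.1427398

0.14274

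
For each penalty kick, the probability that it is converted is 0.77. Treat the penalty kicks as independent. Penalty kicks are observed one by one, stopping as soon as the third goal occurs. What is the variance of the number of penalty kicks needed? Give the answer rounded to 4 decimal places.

Y = total penalty kicks until the third success; negative binomial with r=3, p=0.77.
Var(Y) = r(1−p)/p² = 3·0.23 / 0.77² = 1.163771

1.1638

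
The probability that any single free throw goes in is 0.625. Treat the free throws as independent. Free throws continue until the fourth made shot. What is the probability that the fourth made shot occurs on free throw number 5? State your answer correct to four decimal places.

0.2289

Y = trial on which the fourth success occurs; negative binomial, r=4, p=0.625.
P(Y=5) = C(4,3) · p^4 · (1−p)^1
= 4 · 0.15259 · 0.375 = 0.228882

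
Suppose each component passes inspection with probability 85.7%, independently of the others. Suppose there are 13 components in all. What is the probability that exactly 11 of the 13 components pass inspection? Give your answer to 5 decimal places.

X ~ Binomial(n=13, p=0.857).
P(X=11) = C(13,11) · p^11 · (1−p)^2
= 78 · 0.18314 · 0.020449 = 0.2921163

0.29212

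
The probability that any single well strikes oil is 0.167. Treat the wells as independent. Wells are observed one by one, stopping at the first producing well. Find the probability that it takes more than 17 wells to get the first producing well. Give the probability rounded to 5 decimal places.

0.04477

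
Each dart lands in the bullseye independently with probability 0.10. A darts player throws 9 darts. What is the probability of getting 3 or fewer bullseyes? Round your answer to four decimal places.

0.9917

X ~ Binomial(9, 0.10); P(X ≤ 3) = Σ C(9,k) p^k (1−p)^(9−k) over k:
  k=0: C(9,0)·0.10^0·0.90^9 = 0.387420
  k=1: C(9,1)·0.10^1·0.90^8 = 0.387420
  k=2: C(9,2)·0.10^2·0.90^7 = 0.172187
  k=3: C(9,3)·0.10^3·0.90^6 = 0.044641
Total = 0.991669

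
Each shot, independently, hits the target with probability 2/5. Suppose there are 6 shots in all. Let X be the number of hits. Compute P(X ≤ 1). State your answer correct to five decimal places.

0.23328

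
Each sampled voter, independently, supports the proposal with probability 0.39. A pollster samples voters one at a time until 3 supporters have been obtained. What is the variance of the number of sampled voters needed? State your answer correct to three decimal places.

Y = total sampled voters until the third success; negative binomial with r=3, p=0.39.
Var(Y) = r(1−p)/p² = 3·0.61 / 0.39² = 12.03156

12.032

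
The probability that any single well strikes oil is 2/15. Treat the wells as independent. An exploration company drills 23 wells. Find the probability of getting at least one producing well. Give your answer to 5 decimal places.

P(at least one) = 1 − P(none) = 1 − (1 − 0.133333)^23
= 1 − 0.0372047 = 0.9627953

0.96280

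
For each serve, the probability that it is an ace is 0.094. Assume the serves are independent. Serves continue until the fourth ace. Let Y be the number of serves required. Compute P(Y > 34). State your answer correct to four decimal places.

Needing more than 34 serves ⇔ fewer than 4 successes in the first 34. With X ~ Binomial(34, 0.094), P(Y > 34) = P(X ≤ 3).
  k=0: C(34,0)·0.094^0·0.906^34 = 0.034863
  k=1: C(34,1)·0.094^1·0.906^33 = 0.122981
  k=2: C(34,2)·0.094^2·0.906^32 = 0.210533
  k=3: C(34,3)·0.094^3·0.906^31 = 0.232996
P(X ≤ 3) = 0.601373

0.6014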